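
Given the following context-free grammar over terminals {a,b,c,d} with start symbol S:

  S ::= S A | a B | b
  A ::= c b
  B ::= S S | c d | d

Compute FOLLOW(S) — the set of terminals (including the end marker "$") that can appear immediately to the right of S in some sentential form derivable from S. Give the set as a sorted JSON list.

FIRST sets, iterate to fixpoint:
pass 1:
  A via A→c b: +{c}
  B via B→c d: +{c}
  B via B→d: +{d}
  S via S→a B: +{a}
  S via S→b: +{b}
  FIRST[S]={a,b}  FIRST[A]={c}  FIRST[B]={c,d}
pass 2:
  B via B→S S: +{a,b}
  FIRST[S]={a,b}  FIRST[A]={c}  FIRST[B]={a,b,c,d}
pass 3: (stable)
  FIRST[S]={a,b}  FIRST[A]={c}  FIRST[B]={a,b,c,d}

FOLLOW iteration:
seed FOLLOW(S) with $
iter 1:
  B→S S: FOLLOW(S) ⊇ FIRST(S) = {a,b}; new: +{a,b}
  S→S A: FOLLOW(S) ⊇ FIRST(A) = {c}; new: +{c}
  S→S A: FOLLOW(A) ⊇ FOLLOW(S) ⊇ {$,a,b,c}; new: +{$,a,b,c}
  S→a B: FOLLOW(B) ⊇ FOLLOW(S) ⊇ {$,a,b,c}; new: +{$,a,b,c}
  S: {$,a,b,c}  A: {$,a,b,c}  B: {$,a,b,c}
iter 2: done
  S: {$,a,b,c}  A: {$,a,b,c}  B: {$,a,b,c}

FOLLOW(S) = ["$", "a", "b", "c"]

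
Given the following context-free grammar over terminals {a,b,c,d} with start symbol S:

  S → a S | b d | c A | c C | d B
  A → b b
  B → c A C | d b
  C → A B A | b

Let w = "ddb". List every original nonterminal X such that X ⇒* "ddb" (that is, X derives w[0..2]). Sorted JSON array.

Convert to CNF:
  S -> T0 T2 | T1 A | T1 C | T2 B | T3 S
  A -> T0 T0
  B -> T1 X4 | T2 T0
  C -> A X5 | b
  T0 -> b
  T1 -> c
  T2 -> d
  T3 -> a
  X4 -> A C
  X5 -> B A

CYK table (by increasing span), restricted to cells inside w[0..2]:
  [0..0]={T2}  "d"  orig:{}
  [1..1]={T2}  "d"  orig:{}
  [2..2]={C,T0}  "b"  orig:{C}
  [0..1]=∅  "dd"
  [1..2]={B}  "db"
  [0..2]={S}  "ddb"

Original NTs in T[0,2] deriving "ddb": ["S"]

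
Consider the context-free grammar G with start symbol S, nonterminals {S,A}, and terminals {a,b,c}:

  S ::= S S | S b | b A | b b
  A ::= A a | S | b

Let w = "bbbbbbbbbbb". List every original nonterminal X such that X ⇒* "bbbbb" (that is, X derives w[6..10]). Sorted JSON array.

Convert to CNF:
  S -> S S | S T1 | T1 A | T1 T1
  A -> A T0 | S S | S T1 | T1 A | T1 T1 | b
  T0 -> a
  T1 -> b

CYK fill (cells [i..j] with 6 ≤ i ≤ j ≤ 10 only):
  T[6,6] 'b' = {A,T1}  orig:{A}
  T[7,7] 'b' = {A,T1}  orig:{A}
  T[8,8] 'b' = {A,T1}  orig:{A}
  T[9,9] 'b' = {A,T1}  orig:{A}
  T[10,10] 'b' = {A,T1}  orig:{A}
  T[6,7] 'bb' = {A,S}
  T[7,8] 'bb' = {A,S}
  T[8,9] 'bb' = {A,S}
  T[9,10] 'bb' = {A,S}
  T[6,8] 'bbb' = {A,S}
  T[7,9] 'bbb' = {A,S}
  T[8,10] 'bbb' = {A,S}
  T[6,9] 'bbbb' = {A,S}
  T[7,10] 'bbbb' = {A,S}
  T[6,10] 'bbbbb' = {A,S}

Original NTs in T[6,10] deriving "bbbbb": ["A", "S"]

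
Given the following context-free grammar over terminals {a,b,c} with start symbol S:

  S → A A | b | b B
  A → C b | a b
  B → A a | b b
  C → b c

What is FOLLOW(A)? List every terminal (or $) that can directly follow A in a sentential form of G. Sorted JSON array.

Compute FIRST by fixpoint:
round 1:
  A via A→a b: +{a}
  B via B→A a: +{a}
  B via B→b b: +{b}
  C via C→b c: +{b}
  S via S→A A: +{a}
  S via S→b: +{b}
  FIRST(S)={a,b}  FIRST(A)={a}  FIRST(B)={a,b}  FIRST(C)={b}
round 2:
  A via A→C b: +{b}
  FIRST(S)={a,b}  FIRST(A)={a,b}  FIRST(B)={a,b}  FIRST(C)={b}
round 3: (stable)
  FIRST(S)={a,b}  FIRST(A)={a,b}  FIRST(B)={a,b}  FIRST(C)={b}

Compute FOLLOW by fixpoint:
FOLLOW(S) := {$}
iter 1:
  A→C b: FOLLOW(C) ⊇ FIRST(b) = {b}; new: +{b}
  B→A a: FOLLOW(A) ⊇ FIRST(a) = {a}; new: +{a}
  S→A A: FOLLOW(A) ⊇ FIRST(A) = {a,b}; new: +{b}
  S→A A: FOLLOW(A) ⊇ FOLLOW(S) ⊇ {$}; new: +{$}
  S→b B: FOLLOW(B) ⊇ FOLLOW(S) ⊇ {$}; new: +{$}
  FOLLOW[S]={$}  FOLLOW[A]={$,a,b}  FOLLOW[B]={$}  FOLLOW[C]={b}
iter 2: (stable)
  FOLLOW[S]={$}  FOLLOW[A]={$,a,b}  FOLLOW[B]={$}  FOLLOW[C]={b}

FOLLOW(A) = ["$", "a", "b"]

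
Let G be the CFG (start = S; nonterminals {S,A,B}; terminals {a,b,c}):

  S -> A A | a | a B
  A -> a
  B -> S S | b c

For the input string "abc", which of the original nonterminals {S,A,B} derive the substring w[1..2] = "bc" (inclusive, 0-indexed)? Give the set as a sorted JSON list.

Convert to CNF:
  S -> A A | T2 B | a
  A -> a
  B -> S S | T0 T1
  T0 -> b
  T1 -> c
  T2 -> a

Fill CYK table bottom-up (cells [i..j] with 1 ≤ i ≤ j ≤ 2 only):
  T[1,1] 'b' = {T0}  orig:{}
  T[2,2] 'c' = {T1}  orig:{}
  T[1,2] 'bc' = {B}

Original NTs in T[1,2] deriving "bc": ["B"]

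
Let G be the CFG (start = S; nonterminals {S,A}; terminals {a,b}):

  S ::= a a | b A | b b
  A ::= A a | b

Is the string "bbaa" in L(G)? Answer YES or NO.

CNF form of G:
  S -> T0 T0 | T1 A | T1 T1
  A -> A T0 | b
  T0 -> a
  T1 -> b

CYK table (by increasing span):
  cell(0,0) b: {A,T1}  orig:{A}
  cell(1,1) b: {A,T1}  orig:{A}
  cell(2,2) a: {T0}  orig:{}
  cell(3,3) a: {T0}  orig:{}
  cell(0,1) bb: {S}
  cell(1,2) ba: {A}
  cell(2,3) aa: {S}
  cell(0,2) bba: {S}
  cell(1,3) baa: {A}
  cell(0,3) bbaa: {S}

S ∈ T[0,3] ⇒ YES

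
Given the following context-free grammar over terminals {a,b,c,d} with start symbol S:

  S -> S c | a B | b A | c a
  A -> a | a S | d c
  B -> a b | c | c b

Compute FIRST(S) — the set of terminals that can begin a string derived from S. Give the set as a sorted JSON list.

FIRST iteration:
iter 1:
  A via A→a: +{a}
  A via A→d c: +{d}
  B via B→a b: +{a}
  B via B→c: +{c}
  S via S→a B: +{a}
  S via S→b A: +{b}
  S via S→c a: +{c}
  FIRST(S)={a,b,c}  FIRST(A)={a,d}  FIRST(B)={a,c}
iter 2: — fixpoint
  FIRST(S)={a,b,c}  FIRST(A)={a,d}  FIRST(B)={a,c}

FIRST(S) = ["a", "b", "c"]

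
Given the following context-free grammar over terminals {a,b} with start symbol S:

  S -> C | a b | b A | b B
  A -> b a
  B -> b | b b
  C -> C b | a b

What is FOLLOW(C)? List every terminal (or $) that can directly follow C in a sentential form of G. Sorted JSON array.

FIRST sets, iterate to fixpoint:
round 1:
  A via A→b a: +{b}
  B via B→b: +{b}
  C via C→a b: +{a}
  S via S→C: +{a}
  S via S→b A: +{b}
  FIRST[S]={a,b}  FIRST[A]={b}  FIRST[B]={b}  FIRST[C]={a}
round 2: (no change)
  FIRST[S]={a,b}  FIRST[A]={b}  FIRST[B]={b}  FIRST[C]={a}

FOLLOW sets:
initialize: $ ∈ FOLLOW(S)
pass 1:
  C→C b: FOLLOW(C) ⊇ FIRST(b) = {b}; new: +{b}
  S→C: FOLLOW(C) ⊇ FOLLOW(S) ⊇ {$}; new: +{$}
  S→b A: FOLLOW(A) ⊇ FOLLOW(S) ⊇ {$}; new: +{$}
  S→b B: FOLLOW(B) ⊇ FOLLOW(S) ⊇ {$}; new: +{$}
  FOLLOW[S]={$}  FOLLOW[A]={$}  FOLLOW[B]={$}  FOLLOW[C]={$,b}
pass 2: — fixpoint
  FOLLOW[S]={$}  FOLLOW[A]={$}  FOLLOW[B]={$}  FOLLOW[C]={$,b}

FOLLOW(C) = ["$", "b"]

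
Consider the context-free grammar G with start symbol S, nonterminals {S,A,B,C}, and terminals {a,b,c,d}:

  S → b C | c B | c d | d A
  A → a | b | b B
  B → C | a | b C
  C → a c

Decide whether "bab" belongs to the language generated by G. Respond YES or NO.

Convert to CNF:
  S -> T0 C | T2 B | T2 T3 | T3 A
  A -> T0 B | a | b
  B -> T0 C | T1 T2 | a
  C -> T1 T2
  T0 -> b
  T1 -> a
  T2 -> c
  T3 -> d

CYK table (by increasing span):
  T[0,0] 'b' = {A,T0}  orig:{A}
  T[1,1] 'a' = {A,B,T1}  orig:{A,B}
  T[2,2] 'b' = {A,T0}  orig:{A}
  T[0,1] 'ba' = {A}
  T[1,2] 'ab' = ∅
  T[0,2] 'bab' = ∅

S ∉ T[0,2] ⇒ NO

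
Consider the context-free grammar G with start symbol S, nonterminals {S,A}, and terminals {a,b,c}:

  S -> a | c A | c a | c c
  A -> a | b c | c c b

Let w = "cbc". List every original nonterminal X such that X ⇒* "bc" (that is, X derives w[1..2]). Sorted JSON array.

CNF form of G:
  S -> T1 A | T1 T1 | T1 T2 | a
  A -> T0 T1 | T1 X3 | a
  T0 -> b
  T1 -> c
  T2 -> a
  X3 -> T1 T0

CYK table (by increasing span) (cells [i..j] with 1 ≤ i ≤ j ≤ 2 only):
  T[1,1] 'b' = {T0}  orig:{}
  T[2,2] 'c' = {T1}  orig:{}
  T[1,2] 'bc' = {A}

Original NTs in T[1,2] deriving "bc": ["A"]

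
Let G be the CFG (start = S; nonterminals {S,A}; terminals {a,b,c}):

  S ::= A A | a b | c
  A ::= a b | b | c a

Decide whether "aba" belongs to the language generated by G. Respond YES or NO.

CNF form of G:
  S -> A A | T0 T1 | c
  A -> T0 T1 | T2 T0 | b
  T0 -> a
  T1 -> b
  T2 -> c

CYK fill:
  cell(0,0) a: {T0}  orig:{}
  cell(1,1) b: {A,T1}  orig:{A}
  cell(2,2) a: {T0}  orig:{}
  cell(0,1) ab: {A,S}
  cell(1,2) ba: ∅
  cell(0,2) aba: ∅

S ∉ T[0,2] ⇒ NO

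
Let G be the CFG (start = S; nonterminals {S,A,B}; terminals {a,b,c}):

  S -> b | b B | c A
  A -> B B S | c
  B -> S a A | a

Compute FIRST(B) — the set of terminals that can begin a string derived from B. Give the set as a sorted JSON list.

FIRST sets, iterate to fixpoint:
[1]
  A via A→c: +{c}
  B via B→a: +{a}
  S via S→b: +{b}
  S via S→c A: +{c}
  S: {b,c}  A: {c}  B: {a}
[2]
  A via A→B B S: +{a}
  B via B→S a A: +{b,c}
  S: {b,c}  A: {a,c}  B: {a,b,c}
[3]
  A via A→B B S: +{b}
  S: {b,c}  A: {a,b,c}  B: {a,b,c}
[4] — fixpoint
  S: {b,c}  A: {a,b,c}  B: {a,b,c}

FIRST(B) = ["a", "b", "c"]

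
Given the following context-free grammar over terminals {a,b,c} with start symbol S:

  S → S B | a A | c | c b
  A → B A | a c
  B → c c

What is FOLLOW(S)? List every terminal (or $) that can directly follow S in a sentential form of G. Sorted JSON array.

FIRST sets, iterate to fixpoint:
iter 1:
  A via A→a c: +{a}
  B via B→c c: +{c}
  S via S→a A: +{a}
  S via S→c: +{c}
  FIRST(S)={a,c}  FIRST(A)={a}  FIRST(B)={c}
iter 2:
  A via A→B A: +{c}
  FIRST(S)={a,c}  FIRST(A)={a,c}  FIRST(B)={c}
iter 3: (no change)
  FIRST(S)={a,c}  FIRST(A)={a,c}  FIRST(B)={c}

Compute FOLLOW by fixpoint:
seed FOLLOW(S) with $
pass 1:
  A→B A: FOLLOW(B) ⊇ FIRST(A) = {a,c}; new: +{a,c}
  S→S B: FOLLOW(S) ⊇ FIRST(B) = {c}; new: +{c}
  S→S B: FOLLOW(B) ⊇ FOLLOW(S) ⊇ {$,c}; new: +{$}
  S→a A: FOLLOW(A) ⊇ FOLLOW(S) ⊇ {$,c}; new: +{$,c}
  FOLLOW(S)={$,c}  FOLLOW(A)={$,c}  FOLLOW(B)={$,a,c}
pass 2: — fixpoint
  FOLLOW(S)={$,c}  FOLLOW(A)={$,c}  FOLLOW(B)={$,a,c}

FOLLOW(S) = ["$", "c"]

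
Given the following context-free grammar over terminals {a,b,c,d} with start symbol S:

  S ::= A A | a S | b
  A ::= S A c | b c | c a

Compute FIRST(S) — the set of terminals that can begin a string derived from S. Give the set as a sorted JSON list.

Compute FIRST by fixpoint:
pass 1:
  A via A→b c: +{b}
  A via A→c a: +{c}
  S via S→A A: +{b,c}
  S via S→a S: +{a}
  FIRST[S]={a,b,c}  FIRST[A]={b,c}
pass 2:
  A via A→S A c: +{a}
  FIRST[S]={a,b,c}  FIRST[A]={a,b,c}
pass 3: done
  FIRST[S]={a,b,c}  FIRST[A]={a,b,c}

FIRST(S) = ["a", "b", "c"]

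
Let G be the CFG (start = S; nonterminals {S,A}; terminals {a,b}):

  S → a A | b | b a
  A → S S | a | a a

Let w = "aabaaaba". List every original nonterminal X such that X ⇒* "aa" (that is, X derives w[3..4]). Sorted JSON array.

CNF form of G:
  S -> T0 A | T1 T0 | b
  A -> S S | T0 T0 | a
  T0 -> a
  T1 -> b

CYK fill, restricted to cells inside w[3..4]:
  [3..3]={A,T0}  "a"  orig:{A}
  [4..4]={A,T0}  "a"  orig:{A}
  [3..4]={A,S}  "aa"

Original NTs in T[3,4] deriving "aa": ["A", "S"]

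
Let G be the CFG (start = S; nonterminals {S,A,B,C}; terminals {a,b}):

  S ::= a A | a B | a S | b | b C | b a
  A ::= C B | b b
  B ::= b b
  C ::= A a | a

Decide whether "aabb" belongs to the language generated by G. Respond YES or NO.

CNF form of G:
  S -> T0 C | T0 T1 | T1 A | T1 B | T1 S | b
  A -> C B | T0 T0
  B -> T0 T0
  C -> A T1 | a
  T0 -> b
  T1 -> a

Fill CYK table bottom-up:
  T[0,0] 'a' = {C,T1}  orig:{C}
  T[1,1] 'a' = {C,T1}  orig:{C}
  T[2,2] 'b' = {S,T0}  orig:{S}
  T[3,3] 'b' = {S,T0}  orig:{S}
  T[0,1] 'aa' = ∅
  T[1,2] 'ab' = {S}
  T[2,3] 'bb' = {A,B}
  T[0,2] 'aab' = {S}
  T[1,3] 'abb' = {A,S}
  T[0,3] 'aabb' = {S}

S ∈ T[0,3] ⇒ YES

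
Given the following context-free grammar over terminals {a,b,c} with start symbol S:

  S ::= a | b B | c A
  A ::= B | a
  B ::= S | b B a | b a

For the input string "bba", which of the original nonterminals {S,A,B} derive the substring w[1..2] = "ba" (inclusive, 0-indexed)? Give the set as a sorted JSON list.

CNF form of G:
  S -> T0 B | T2 A | a
  A -> T0 B | T0 T1 | T0 X3 | T2 A | a
  B -> T0 B | T0 T1 | T0 X4 | T2 A | a
  T0 -> b
  T1 -> a
  T2 -> c
  X3 -> B T1
  X4 -> B T1

CYK table (by increasing span), restricted to cells inside w[1..2]:
  [1..1]={T0}  "b"  orig:{}
  [2..2]={A,B,S,T1}  "a"  orig:{A,B,S}
  [1..2]={A,B,S}  "ba"

Original NTs in T[1,2] deriving "ba": ["A", "B", "S"]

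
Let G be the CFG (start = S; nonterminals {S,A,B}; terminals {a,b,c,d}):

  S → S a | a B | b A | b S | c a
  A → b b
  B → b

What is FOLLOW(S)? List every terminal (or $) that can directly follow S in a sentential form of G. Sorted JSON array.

FIRST sets, iterate to fixpoint:
[1]
  A via A→b b: +{b}
  B via B→b: +{b}
  S via S→a B: +{a}
  S via S→b A: +{b}
  S via S→c a: +{c}
  S: {a,b,c}  A: {b}  B: {b}
[2] (stable)
  S: {a,b,c}  A: {b}  B: {b}

FOLLOW iteration:
seed FOLLOW(S) with $
[1]
  S→S a: FOLLOW(S) ⊇ FIRST(a) = {a}; new: +{a}
  S→a B: FOLLOW(B) ⊇ FOLLOW(S) ⊇ {$,a}; new: +{$,a}
  S→b A: FOLLOW(A) ⊇ FOLLOW(S) ⊇ {$,a}; new: +{$,a}
  FOLLOW(S)={$,a}  FOLLOW(A)={$,a}  FOLLOW(B)={$,a}
[2] (no change)
  FOLLOW(S)={$,a}  FOLLOW(A)={$,a}  FOLLOW(B)={$,a}

FOLLOW(S) = ["$", "a"]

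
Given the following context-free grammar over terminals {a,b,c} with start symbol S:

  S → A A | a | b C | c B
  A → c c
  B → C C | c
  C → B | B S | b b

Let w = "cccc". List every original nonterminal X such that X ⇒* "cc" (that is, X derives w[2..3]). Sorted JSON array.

Convert to CNF:
  S -> A A | T0 B | T1 C | a
  A -> T0 T0
  B -> C C | c
  C -> B S | C C | T1 T1 | c
  T0 -> c
  T1 -> b

CYK fill (cells [i..j] with 2 ≤ i ≤ j ≤ 3 only):
  [2..2]={B,C,T0}  "c"  orig:{B,C}
  [3..3]={B,C,T0}  "c"  orig:{B,C}
  [2..3]={A,B,C,S}  "cc"

Original NTs in T[2,3] deriving "cc": ["A", "B", "C", "S"]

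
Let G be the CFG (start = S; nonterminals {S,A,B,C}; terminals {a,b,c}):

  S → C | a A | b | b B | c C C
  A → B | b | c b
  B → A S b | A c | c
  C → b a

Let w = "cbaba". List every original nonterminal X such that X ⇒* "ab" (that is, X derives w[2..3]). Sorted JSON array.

Convert to CNF:
  S -> T0 B | T0 T2 | T1 X5 | T2 A | b
  A -> A T1 | A X3 | T1 T0 | b | c
  B -> A T1 | A X4 | c
  C -> T0 T2
  T0 -> b
  T1 -> c
  T2 -> a
  X3 -> S T0
  X4 -> S T0
  X5 -> C C

Fill CYK table bottom-up, restricted to cells inside w[2..3]:
  T[2,2] 'a' = {T2}  orig:{}
  T[3,3] 'b' = {A,S,T0}  orig:{A,S}
  T[2,3] 'ab' = {S}

Original NTs in T[2,3] deriving "ab": ["S"]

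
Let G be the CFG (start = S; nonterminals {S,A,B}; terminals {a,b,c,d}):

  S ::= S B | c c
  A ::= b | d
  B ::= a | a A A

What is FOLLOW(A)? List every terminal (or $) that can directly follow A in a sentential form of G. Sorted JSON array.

Compute FIRST by fixpoint:
[1]
  A via A→b: +{b}
  A via A→d: +{d}
  B via B→a: +{a}
  S via S→c c: +{c}
  FIRST[S]={c}  FIRST[A]={b,d}  FIRST[B]={a}
[2] (stable)
  FIRST[S]={c}  FIRST[A]={b,d}  FIRST[B]={a}

FOLLOW sets:
FOLLOW(S) := {$}
iter 1:
  B→a A A: FOLLOW(A) ⊇ FIRST(A) = {b,d}; new: +{b,d}
  S→S B: FOLLOW(S) ⊇ FIRST(B) = {a}; new: +{a}
  S→S B: FOLLOW(B) ⊇ FOLLOW(S) ⊇ {$,a}; new: +{$,a}
  FOLLOW(S)={$,a}  FOLLOW(A)={b,d}  FOLLOW(B)={$,a}
iter 2:
  B→a A A: FOLLOW(A) ⊇ FOLLOW(B) ⊇ {$,a}; new: +{$,a}
  FOLLOW(S)={$,a}  FOLLOW(A)={$,a,b,d}  FOLLOW(B)={$,a}
iter 3: — fixpoint
  FOLLOW(S)={$,a}  FOLLOW(A)={$,a,b,d}  FOLLOW(B)={$,a}

FOLLOW(A) = ["$", "a", "b", "d"]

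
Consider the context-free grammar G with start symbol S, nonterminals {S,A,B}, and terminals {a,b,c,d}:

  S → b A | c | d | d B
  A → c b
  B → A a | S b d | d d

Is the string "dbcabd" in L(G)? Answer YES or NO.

CNF form of G:
  S -> T1 A | T3 B | c | d
  A -> T0 T1
  B -> A T2 | S X4 | T3 T3
  T0 -> c
  T1 -> b
  T2 -> a
  T3 -> d
  X4 -> T1 T3

CYK fill:
  T[0,0] 'd' = {S,T3}  orig:{S}
  T[1,1] 'b' = {T1}  orig:{}
  T[2,2] 'c' = {S,T0}  orig:{S}
  T[3,3] 'a' = {T2}  orig:{}
  T[4,4] 'b' = {T1}  orig:{}
  T[5,5] 'd' = {S,T3}  orig:{S}
  T[0,1] 'db' = ∅
  T[1,2] 'bc' = ∅
  T[2,3] 'ca' = ∅
  T[3,4] 'ab' = ∅
  T[4,5] 'bd' = {X4}  orig:{}
  T[0,2] 'dbc' = ∅
  T[1,3] 'bca' = ∅
  T[2,4] 'cab' = ∅
  T[3,5] 'abd' = ∅
  T[0,3] 'dbca' = ∅
  T[1,4] 'bcab' = ∅
  T[2,5] 'cabd' = ∅
  T[0,4] 'dbcab' = ∅
  T[1,5] 'bcabd' = ∅
  T[0,5] 'dbcabd' = ∅

S ∉ T[0,5] ⇒ NO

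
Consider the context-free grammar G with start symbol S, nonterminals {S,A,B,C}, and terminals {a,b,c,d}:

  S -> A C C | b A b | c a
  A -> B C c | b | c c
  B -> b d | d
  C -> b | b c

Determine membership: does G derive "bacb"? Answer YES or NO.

Convert to CNF:
  S -> A X5 | T0 T3 | T1 X6
  A -> B X4 | T0 T0 | b
  B -> T1 T2 | d
  C -> T1 T0 | b
  T0 -> c
  T1 -> b
  T2 -> d
  T3 -> a
  X4 -> C T0
  X5 -> C C
  X6 -> A T1

CYK table (by increasing span):
  [0..0]={A,C,T1}  "b"  orig:{A,C}
  [1..1]={T3}  "a"  orig:{}
  [2..2]={T0}  "c"  orig:{}
  [3..3]={A,C,T1}  "b"  orig:{A,C}
  [0..1]=∅  "ba"
  [1..2]=∅  "ac"
  [2..3]=∅  "cb"
  [0..2]=∅  "bac"
  [1..3]=∅  "acb"
  [0..3]=∅  "bacb"

S ∉ T[0,3] ⇒ NO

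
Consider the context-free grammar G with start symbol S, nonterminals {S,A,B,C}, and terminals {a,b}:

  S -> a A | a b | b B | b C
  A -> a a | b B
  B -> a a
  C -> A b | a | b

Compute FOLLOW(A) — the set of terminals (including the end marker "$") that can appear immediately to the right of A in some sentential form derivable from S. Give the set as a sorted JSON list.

Compute FIRST by fixpoint:
round 1:
  A via A→a a: +{a}
  A via A→b B: +{b}
  B via B→a a: +{a}
  C via C→A b: +{a,b}
  S via S→a A: +{a}
  S via S→b B: +{b}
  S: {a,b}  A: {a,b}  B: {a}  C: {a,b}
round 2: (stable)
  S: {a,b}  A: {a,b}  B: {a}  C: {a,b}

Compute FOLLOW by fixpoint:
seed FOLLOW(S) with $
[1]
  C→A b: FOLLOW(A) ⊇ FIRST(b) = {b}; new: +{b}
  S→a A: FOLLOW(A) ⊇ FOLLOW(S) ⊇ {$}; new: +{$}
  S→b B: FOLLOW(B) ⊇ FOLLOW(S) ⊇ {$}; new: +{$}
  S→b C: FOLLOW(C) ⊇ FOLLOW(S) ⊇ {$}; new: +{$}
  FOLLOW(S)={$}  FOLLOW(A)={$,b}  FOLLOW(B)={$}  FOLLOW(C)={$}
[2]
  A→b B: FOLLOW(B) ⊇ FOLLOW(A) ⊇ {$,b}; new: +{b}
  FOLLOW(S)={$}  FOLLOW(A)={$,b}  FOLLOW(B)={$,b}  FOLLOW(C)={$}
[3] — fixpoint
  FOLLOW(S)={$}  FOLLOW(A)={$,b}  FOLLOW(B)={$,b}  FOLLOW(C)={$}

FOLLOW(A) = ["$", "b"]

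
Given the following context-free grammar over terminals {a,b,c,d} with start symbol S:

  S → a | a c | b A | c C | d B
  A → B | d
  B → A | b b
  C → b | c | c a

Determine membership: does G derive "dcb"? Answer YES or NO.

Convert to CNF:
  S -> T0 A | T1 C | T2 T1 | T3 B | a
  A -> T0 T0 | d
  B -> T0 T0 | d
  C -> T1 T2 | b | c
  T0 -> b
  T1 -> c
  T2 -> a
  T3 -> d

CYK fill:
  cell(0,0) d: {A,B,T3}  orig:{A,B}
  cell(1,1) c: {C,T1}  orig:{C}
  cell(2,2) b: {C,T0}  orig:{C}
  cell(0,1) dc: ∅
  cell(1,2) cb: {S}
  cell(0,2) dcb: ∅

S ∉ T[0,2] ⇒ NO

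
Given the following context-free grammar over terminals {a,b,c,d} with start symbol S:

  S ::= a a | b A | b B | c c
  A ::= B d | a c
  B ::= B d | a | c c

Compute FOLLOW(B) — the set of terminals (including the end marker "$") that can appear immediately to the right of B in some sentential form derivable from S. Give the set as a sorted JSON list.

FIRST iteration:
round 1:
  A via A→a c: +{a}
  B via B→a: +{a}
  B via B→c c: +{c}
  S via S→a a: +{a}
  S via S→b A: +{b}
  S via S→c c: +{c}
  S: {a,b,c}  A: {a}  B: {a,c}
round 2:
  A via A→B d: +{c}
  S: {a,b,c}  A: {a,c}  B: {a,c}
round 3: (no change)
  S: {a,b,c}  A: {a,c}  B: {a,c}

Compute FOLLOW by fixpoint:
FOLLOW(S) := {$}
[1]
  A→B d: FOLLOW(B) ⊇ FIRST(d) = {d}; new: +{d}
  S→b A: FOLLOW(A) ⊇ FOLLOW(S) ⊇ {$}; new: +{$}
  S→b B: FOLLOW(B) ⊇ FOLLOW(S) ⊇ {$}; new: +{$}
  FOLLOW[S]={$}  FOLLOW[A]={$}  FOLLOW[B]={$,d}
[2] done
  FOLLOW[S]={$}  FOLLOW[A]={$}  FOLLOW[B]={$,d}

FOLLOW(B) = ["$", "d"]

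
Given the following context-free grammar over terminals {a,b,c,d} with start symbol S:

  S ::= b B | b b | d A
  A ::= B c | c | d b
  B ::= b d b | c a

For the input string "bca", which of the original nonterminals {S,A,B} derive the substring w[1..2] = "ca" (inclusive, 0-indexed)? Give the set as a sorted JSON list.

Convert to CNF:
  S -> T1 A | T2 B | T2 T2
  A -> B T0 | T1 T2 | c
  B -> T0 T3 | T2 X4
  T0 -> c
  T1 -> d
  T2 -> b
  T3 -> a
  X4 -> T1 T2

Fill CYK table bottom-up — only the sub-triangle for w[1..2]:
  cell(1,1) c: {A,T0}  orig:{A}
  cell(2,2) a: {T3}  orig:{}
  cell(1,2) ca: {B}

Original NTs in T[1,2] deriving "ca": ["B"]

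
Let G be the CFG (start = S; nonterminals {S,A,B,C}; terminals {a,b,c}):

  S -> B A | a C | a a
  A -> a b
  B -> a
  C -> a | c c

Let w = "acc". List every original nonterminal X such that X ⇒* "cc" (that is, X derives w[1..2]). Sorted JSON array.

Convert to CNF:
  S -> B A | T0 C | T0 T0
  A -> T0 T1
  B -> a
  C -> T2 T2 | a
  T0 -> a
  T1 -> b
  T2 -> c

CYK fill, restricted to cells inside w[1..2]:
  cell(1,1) c: {T2}  orig:{}
  cell(2,2) c: {T2}  orig:{}
  cell(1,2) cc: {C}

Original NTs in T[1,2] deriving "cc": ["C"]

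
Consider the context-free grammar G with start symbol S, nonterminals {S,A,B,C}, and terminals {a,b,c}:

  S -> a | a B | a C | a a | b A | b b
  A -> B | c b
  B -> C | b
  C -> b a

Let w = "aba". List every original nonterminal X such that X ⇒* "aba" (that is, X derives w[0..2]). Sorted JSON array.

CNF form of G:
  S -> T0 A | T0 T0 | T1 B | T1 C | T1 T1 | a
  A -> T0 T1 | T2 T0 | b
  B -> T0 T1 | b
  C -> T0 T1
  T0 -> b
  T1 -> a
  T2 -> c

Fill CYK table bottom-up — only the sub-triangle for w[0..2]:
  T[0,0] 'a' = {S,T1}  orig:{S}
  T[1,1] 'b' = {A,B,T0}  orig:{A,B}
  T[2,2] 'a' = {S,T1}  orig:{S}
  T[0,1] 'ab' = {S}
  T[1,2] 'ba' = {A,B,C}
  T[0,2] 'aba' = {S}

Original NTs in T[0,2] deriving "aba": ["S"]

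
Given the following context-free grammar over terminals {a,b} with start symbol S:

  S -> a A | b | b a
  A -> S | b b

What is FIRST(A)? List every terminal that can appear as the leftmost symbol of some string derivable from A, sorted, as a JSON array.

Compute FIRST by fixpoint:
[1]
  A via A→b b: +{b}
  S via S→a A: +{a}
  S via S→b: +{b}
  S: {a,b}  A: {b}
[2]
  A via A→S: +{a}
  S: {a,b}  A: {a,b}
[3] (stable)
  S: {a,b}  A: {a,b}

FIRST(A) = ["a", "b"]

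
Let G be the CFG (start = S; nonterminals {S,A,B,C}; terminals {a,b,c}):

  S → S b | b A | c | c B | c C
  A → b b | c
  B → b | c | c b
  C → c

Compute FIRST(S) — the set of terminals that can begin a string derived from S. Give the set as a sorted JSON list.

FIRST iteration:
iter 1:
  A via A→b b: +{b}
  A via A→c: +{c}
  B via B→b: +{b}
  B via B→c: +{c}
  C via C→c: +{c}
  S via S→b A: +{b}
  S via S→c: +{c}
  S: {b,c}  A: {b,c}  B: {b,c}  C: {c}
iter 2: (no change)
  S: {b,c}  A: {b,c}  B: {b,c}  C: {c}

FIRST(S) = ["b", "c"]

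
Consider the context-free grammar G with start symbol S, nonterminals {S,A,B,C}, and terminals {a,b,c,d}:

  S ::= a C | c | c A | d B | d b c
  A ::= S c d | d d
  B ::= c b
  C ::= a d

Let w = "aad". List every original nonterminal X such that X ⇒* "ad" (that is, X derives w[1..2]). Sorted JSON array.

Convert to CNF:
  S -> T0 A | T1 B | T1 X5 | T3 C | c
  A -> S X4 | T1 T1
  B -> T0 T2
  C -> T3 T1
  T0 -> c
  T1 -> d
  T2 -> b
  T3 -> a
  X4 -> T0 T1
  X5 -> T2 T0

CYK table (by increasing span) — only the sub-triangle for w[1..2]:
  cell(1,1) a: {T3}  orig:{}
  cell(2,2) d: {T1}  orig:{}
  cell(1,2) ad: {C}

Original NTs in T[1,2] deriving "ad": ["C"]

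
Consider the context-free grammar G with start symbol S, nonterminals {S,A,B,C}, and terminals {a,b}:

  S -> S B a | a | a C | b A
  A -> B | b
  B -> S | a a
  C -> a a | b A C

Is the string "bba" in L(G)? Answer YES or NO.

Convert to CNF:
  S -> S X5 | T0 C | T1 A | a
  A -> S X2 | T0 C | T0 T0 | T1 A | a | b
  B -> S X3 | T0 C | T0 T0 | T1 A | a
  C -> T0 T0 | T1 X4
  T0 -> a
  T1 -> b
  X2 -> B T0
  X3 -> B T0
  X4 -> A C
  X5 -> B T0

CYK fill:
  T[0,0] 'b' = {A,T1}  orig:{A}
  T[1,1] 'b' = {A,T1}  orig:{A}
  T[2,2] 'a' = {A,B,S,T0}  orig:{A,B,S}
  T[0,1] 'bb' = {A,B,S}
  T[1,2] 'ba' = {A,B,S}
  T[0,2] 'bba' = {A,B,S,X2,X3,X5}  orig:{A,B,S}

S ∈ T[0,2] ⇒ YES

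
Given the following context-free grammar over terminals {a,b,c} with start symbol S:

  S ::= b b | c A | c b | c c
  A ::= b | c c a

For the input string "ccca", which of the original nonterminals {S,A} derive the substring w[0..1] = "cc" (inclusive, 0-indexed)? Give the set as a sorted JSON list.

Convert to CNF:
  S -> T0 A | T0 T0 | T0 T2 | T2 T2
  A -> T0 X3 | b
  T0 -> c
  T1 -> a
  T2 -> b
  X3 -> T0 T1

CYK table (by increasing span) (cells [i..j] with 0 ≤ i ≤ j ≤ 1 only):
  T[0,0] 'c' = {T0}  orig:{}
  T[1,1] 'c' = {T0}  orig:{}
  T[0,1] 'cc' = {S}

Original NTs in T[0,1] deriving "cc": ["S"]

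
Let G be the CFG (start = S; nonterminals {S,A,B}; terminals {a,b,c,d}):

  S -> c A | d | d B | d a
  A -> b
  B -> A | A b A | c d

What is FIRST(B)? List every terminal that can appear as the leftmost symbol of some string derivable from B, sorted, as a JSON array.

FIRST iteration:
iter 1:
  A via A→b: +{b}
  B via B→A: +{b}
  B via B→c d: +{c}
  S via S→c A: +{c}
  S via S→d: +{d}
  FIRST[S]={c,d}  FIRST[A]={b}  FIRST[B]={b,c}
iter 2: — fixpoint
  FIRST[S]={c,d}  FIRST[A]={b}  FIRST[B]={b,c}

FIRST(B) = ["b", "c"]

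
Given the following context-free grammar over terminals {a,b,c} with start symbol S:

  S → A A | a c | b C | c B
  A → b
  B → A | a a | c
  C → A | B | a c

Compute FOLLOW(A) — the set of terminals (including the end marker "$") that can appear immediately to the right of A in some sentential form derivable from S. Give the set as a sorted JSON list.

FIRST iteration:
round 1:
  A via A→b: +{b}
  B via B→A: +{b}
  B via B→a a: +{a}
  B via B→c: +{c}
  C via C→A: +{b}
  C via C→B: +{a,c}
  S via S→A A: +{b}
  S via S→a c: +{a}
  S via S→c B: +{c}
  FIRST[S]={a,b,c}  FIRST[A]={b}  FIRST[B]={a,b,c}  FIRST[C]={a,b,c}
round 2: (no change)
  FIRST[S]={a,b,c}  FIRST[A]={b}  FIRST[B]={a,b,c}  FIRST[C]={a,b,c}

Compute FOLLOW by fixpoint:
seed FOLLOW(S) with $
iter 1:
  S→A A: FOLLOW(A) ⊇ FIRST(A) = {b}; new: +{b}
  S→A A: FOLLOW(A) ⊇ FOLLOW(S) ⊇ {$}; new: +{$}
  S→b C: FOLLOW(C) ⊇ FOLLOW(S) ⊇ {$}; new: +{$}
  S→c B: FOLLOW(B) ⊇ FOLLOW(S) ⊇ {$}; new: +{$}
  FOLLOW[S]={$}  FOLLOW[A]={$,b}  FOLLOW[B]={$}  FOLLOW[C]={$}
iter 2: done
  FOLLOW[S]={$}  FOLLOW[A]={$,b}  FOLLOW[B]={$}  FOLLOW[C]={$}

FOLLOW(A) = ["$", "b"]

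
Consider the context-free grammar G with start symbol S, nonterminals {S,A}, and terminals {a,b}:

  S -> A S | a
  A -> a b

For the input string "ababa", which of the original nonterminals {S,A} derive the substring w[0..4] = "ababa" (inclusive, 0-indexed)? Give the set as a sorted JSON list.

Convert to CNF:
  S -> A S | a
  A -> T0 T1
  T0 -> a
  T1 -> b

CYK table (by increasing span), restricted to cells inside w[0..4]:
  cell(0,0) a: {S,T0}  orig:{S}
  cell(1,1) b: {T1}  orig:{}
  cell(2,2) a: {S,T0}  orig:{S}
  cell(3,3) b: {T1}  orig:{}
  cell(4,4) a: {S,T0}  orig:{S}
  cell(0,1) ab: {A}
  cell(1,2) ba: ∅
  cell(2,3) ab: {A}
  cell(3,4) ba: ∅
  cell(0,2) aba: {S}
  cell(1,3) bab: ∅
  cell(2,4) aba: {S}
  cell(0,3) abab: ∅
  cell(1,4) baba: ∅
  cell(0,4) ababa: {S}

Original NTs in T[0,4] deriving "ababa": ["S"]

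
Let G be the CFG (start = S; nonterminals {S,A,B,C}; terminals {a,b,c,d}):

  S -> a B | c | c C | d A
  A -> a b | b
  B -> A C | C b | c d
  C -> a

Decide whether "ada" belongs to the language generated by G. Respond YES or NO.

Convert to CNF:
  S -> T0 B | T2 C | T3 A | c
  A -> T0 T1 | b
  B -> A C | C T1 | T2 T3
  C -> a
  T0 -> a
  T1 -> b
  T2 -> c
  T3 -> d

CYK fill:
  [0..0]={C,T0}  "a"  orig:{C}
  [1..1]={T3}  "d"  orig:{}
  [2..2]={C,T0}  "a"  orig:{C}
  [0..1]=∅  "ad"
  [1..2]=∅  "da"
  [0..2]=∅  "ada"

S ∉ T[0,2] ⇒ NO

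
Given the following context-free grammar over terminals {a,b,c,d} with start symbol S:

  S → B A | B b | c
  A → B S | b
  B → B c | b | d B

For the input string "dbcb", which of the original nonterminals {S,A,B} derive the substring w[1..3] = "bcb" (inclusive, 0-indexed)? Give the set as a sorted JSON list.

CNF form of G:
  S -> B A | B T2 | c
  A -> B S | b
  B -> B T0 | T1 B | b
  T0 -> c
  T1 -> d
  T2 -> b

CYK fill — only the sub-triangle for w[1..3]:
  cell(1,1) b: {A,B,T2}  orig:{A,B}
  cell(2,2) c: {S,T0}  orig:{S}
  cell(3,3) b: {A,B,T2}  orig:{A,B}
  cell(1,2) bc: {A,B}
  cell(2,3) cb: ∅
  cell(1,3) bcb: {S}

Original NTs in T[1,3] deriving "bcb": ["S"]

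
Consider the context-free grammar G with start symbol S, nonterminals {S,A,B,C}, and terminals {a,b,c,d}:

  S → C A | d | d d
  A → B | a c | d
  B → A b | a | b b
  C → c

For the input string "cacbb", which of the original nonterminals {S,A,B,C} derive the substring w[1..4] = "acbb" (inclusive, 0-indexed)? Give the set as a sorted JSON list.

Convert to CNF:
  S -> C A | T3 T3 | d
  A -> A T0 | T0 T0 | T1 T2 | a | d
  B -> A T0 | T0 T0 | a
  C -> c
  T0 -> b
  T1 -> a
  T2 -> c
  T3 -> d

CYK fill — only the sub-triangle for w[1..4]:
  cell(1,1) a: {A,B,T1}  orig:{A,B}
  cell(2,2) c: {C,T2}  orig:{C}
  cell(3,3) b: {T0}  orig:{}
  cell(4,4) b: {T0}  orig:{}
  cell(1,2) ac: {A}
  cell(2,3) cb: ∅
  cell(3,4) bb: {A,B}
  cell(1,3) acb: {A,B}
  cell(2,4) cbb: {S}
  cell(1,4) acbb: {A,B}

Original NTs in T[1,4] deriving "acbb": ["A", "B"]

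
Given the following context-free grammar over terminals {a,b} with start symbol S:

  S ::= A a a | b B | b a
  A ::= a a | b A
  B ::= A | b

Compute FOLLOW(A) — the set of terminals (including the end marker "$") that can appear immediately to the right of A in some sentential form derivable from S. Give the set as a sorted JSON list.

FIRST iteration:
iter 1:
  A via A→a a: +{a}
  A via A→b A: +{b}
  B via B→A: +{a,b}
  S via S→A a a: +{a,b}
  FIRST[S]={a,b}  FIRST[A]={a,b}  FIRST[B]={a,b}
iter 2: (stable)
  FIRST[S]={a,b}  FIRST[A]={a,b}  FIRST[B]={a,b}

FOLLOW sets:
FOLLOW(S) := {$}
round 1:
  S→A a a: FOLLOW(A) ⊇ FIRST(a) = {a}; new: +{a}
  S→b B: FOLLOW(B) ⊇ FOLLOW(S) ⊇ {$}; new: +{$}
  FOLLOW(S)={$}  FOLLOW(A)={a}  FOLLOW(B)={$}
round 2:
  B→A: FOLLOW(A) ⊇ FOLLOW(B) ⊇ {$}; new: +{$}
  FOLLOW(S)={$}  FOLLOW(A)={$,a}  FOLLOW(B)={$}
round 3: — fixpoint
  FOLLOW(S)={$}  FOLLOW(A)={$,a}  FOLLOW(B)={$}

FOLLOW(A) = ["$", "a"]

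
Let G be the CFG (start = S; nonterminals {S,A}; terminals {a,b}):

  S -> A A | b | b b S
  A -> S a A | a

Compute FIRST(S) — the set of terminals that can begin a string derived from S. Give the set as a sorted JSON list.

FIRST sets, iterate to fixpoint:
pass 1:
  A via A→a: +{a}
  S via S→A A: +{a}
  S via S→b: +{b}
  S: {a,b}  A: {a}
pass 2:
  A via A→S a A: +{b}
  S: {a,b}  A: {a,b}
pass 3: (no change)
  S: {a,b}  A: {a,b}

FIRST(S) = ["a", "b"]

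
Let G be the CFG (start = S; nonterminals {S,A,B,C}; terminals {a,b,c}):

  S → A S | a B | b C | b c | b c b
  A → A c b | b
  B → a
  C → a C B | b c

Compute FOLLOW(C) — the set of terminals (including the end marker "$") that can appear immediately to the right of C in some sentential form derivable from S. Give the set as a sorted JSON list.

Compute FIRST by fixpoint:
round 1:
  A via A→b: +{b}
  B via B→a: +{a}
  C via C→a C B: +{a}
  C via C→b c: +{b}
  S via S→A S: +{b}
  S via S→a B: +{a}
  S: {a,b}  A: {b}  B: {a}  C: {a,b}
round 2: done
  S: {a,b}  A: {b}  B: {a}  C: {a,b}

FOLLOW iteration:
seed FOLLOW(S) with $
pass 1:
  A→A c b: FOLLOW(A) ⊇ FIRST(c) = {c}; new: +{c}
  C→a C B: FOLLOW(C) ⊇ FIRST(B) = {a}; new: +{a}
  C→a C B: FOLLOW(B) ⊇ FOLLOW(C) ⊇ {a}; new: +{a}
  S→A S: FOLLOW(A) ⊇ FIRST(S) = {a,b}; new: +{a,b}
  S→a B: FOLLOW(B) ⊇ FOLLOW(S) ⊇ {$}; new: +{$}
  S→b C: FOLLOW(C) ⊇ FOLLOW(S) ⊇ {$}; new: +{$}
  FOLLOW[S]={$}  FOLLOW[A]={a,b,c}  FOLLOW[B]={$,a}  FOLLOW[C]={$,a}
pass 2: (stable)
  FOLLOW[S]={$}  FOLLOW[A]={a,b,c}  FOLLOW[B]={$,a}  FOLLOW[C]={$,a}

FOLLOW(C) = ["$", "a"]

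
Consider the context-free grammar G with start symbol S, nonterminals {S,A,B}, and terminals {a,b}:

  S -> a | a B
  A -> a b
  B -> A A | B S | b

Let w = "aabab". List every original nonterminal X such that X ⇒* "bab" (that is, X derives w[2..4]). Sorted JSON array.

CNF form of G:
  S -> T0 B | a
  A -> T0 T1
  B -> A A | B S | b
  T0 -> a
  T1 -> b

CYK table (by increasing span) (cells [i..j] with 2 ≤ i ≤ j ≤ 4 only):
  cell(2,2) b: {B,T1}  orig:{B}
  cell(3,3) a: {S,T0}  orig:{S}
  cell(4,4) b: {B,T1}  orig:{B}
  cell(2,3) ba: {B}
  cell(3,4) ab: {A,S}
  cell(2,4) bab: {B}

Original NTs in T[2,4] deriving "bab": ["B"]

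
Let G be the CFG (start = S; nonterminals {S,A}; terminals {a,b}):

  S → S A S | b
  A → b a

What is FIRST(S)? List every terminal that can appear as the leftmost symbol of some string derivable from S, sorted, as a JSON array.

FIRST iteration:
round 1:
  A via A→b a: +{b}
  S via S→b: +{b}
  S: {b}  A: {b}
round 2: (stable)
  S: {b}  A: {b}

FIRST(S) = ["b"]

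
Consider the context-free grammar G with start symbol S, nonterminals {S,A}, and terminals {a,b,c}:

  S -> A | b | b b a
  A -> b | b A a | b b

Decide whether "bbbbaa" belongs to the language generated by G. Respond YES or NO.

CNF form of G:
  S -> T0 T0 | T0 X3 | T0 X4 | b
  A -> T0 T0 | T0 X2 | b
  T0 -> b
  T1 -> a
  X2 -> A T1
  X3 -> A T1
  X4 -> T0 T1

CYK table (by increasing span):
  cell(0,0) b: {A,S,T0}  orig:{A,S}
  cell(1,1) b: {A,S,T0}  orig:{A,S}
  cell(2,2) b: {A,S,T0}  orig:{A,S}
  cell(3,3) b: {A,S,T0}  orig:{A,S}
  cell(4,4) a: {T1}  orig:{}
  cell(5,5) a: {T1}  orig:{}
  cell(0,1) bb: {A,S}
  cell(1,2) bb: {A,S}
  cell(2,3) bb: {A,S}
  cell(3,4) ba: {X2,X3,X4}  orig:{}
  cell(4,5) aa: ∅
  cell(0,2) bbb: ∅
  cell(1,3) bbb: ∅
  cell(2,4) bba: {A,S,X2,X3}  orig:{A,S}
  cell(3,5) baa: ∅
  cell(0,3) bbbb: ∅
  cell(1,4) bbba: {A,S}
  cell(2,5) bbaa: {X2,X3}  orig:{}
  cell(0,4) bbbba: ∅
  cell(1,5) bbbaa: {A,S,X2,X3}  orig:{A,S}
  cell(0,5) bbbbaa: {A,S}

S ∈ T[0,5] ⇒ YES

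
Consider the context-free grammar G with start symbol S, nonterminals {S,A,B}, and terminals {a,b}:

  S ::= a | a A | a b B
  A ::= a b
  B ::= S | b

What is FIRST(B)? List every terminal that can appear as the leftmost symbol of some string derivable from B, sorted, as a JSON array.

FIRST sets, iterate to fixpoint:
iter 1:
  A via A→a b: +{a}
  B via B→b: +{b}
  S via S→a: +{a}
  S: {a}  A: {a}  B: {b}
iter 2:
  B via B→S: +{a}
  S: {a}  A: {a}  B: {a,b}
iter 3: done
  S: {a}  A: {a}  B: {a,b}

FIRST(B) = ["a", "b"]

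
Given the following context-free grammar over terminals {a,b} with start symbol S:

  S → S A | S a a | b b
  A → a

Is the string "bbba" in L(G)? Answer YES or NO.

CNF form of G:
  S -> S A | S X2 | T1 T1
  A -> a
  T0 -> a
  T1 -> b
  X2 -> T0 T0

CYK table (by increasing span):
  cell(0,0) b: {T1}  orig:{}
  cell(1,1) b: {T1}  orig:{}
  cell(2,2) b: {T1}  orig:{}
  cell(3,3) a: {A,T0}  orig:{A}
  cell(0,1) bb: {S}
  cell(1,2) bb: {S}
  cell(2,3) ba: ∅
  cell(0,2) bbb: ∅
  cell(1,3) bba: {S}
  cell(0,3) bbba: ∅

S ∉ T[0,3] ⇒ NO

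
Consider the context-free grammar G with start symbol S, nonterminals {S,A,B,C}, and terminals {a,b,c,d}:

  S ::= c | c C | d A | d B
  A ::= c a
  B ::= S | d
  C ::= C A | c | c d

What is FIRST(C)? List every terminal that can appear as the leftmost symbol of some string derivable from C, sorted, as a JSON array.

Compute FIRST by fixpoint:
[1]
  A via A→c a: +{c}
  B via B→d: +{d}
  C via C→c: +{c}
  S via S→c: +{c}
  S via S→d A: +{d}
  FIRST[S]={c,d}  FIRST[A]={c}  FIRST[B]={d}  FIRST[C]={c}
[2]
  B via B→S: +{c}
  FIRST[S]={c,d}  FIRST[A]={c}  FIRST[B]={c,d}  FIRST[C]={c}
[3] done
  FIRST[S]={c,d}  FIRST[A]={c}  FIRST[B]={c,d}  FIRST[C]={c}

FIRST(C) = ["c"]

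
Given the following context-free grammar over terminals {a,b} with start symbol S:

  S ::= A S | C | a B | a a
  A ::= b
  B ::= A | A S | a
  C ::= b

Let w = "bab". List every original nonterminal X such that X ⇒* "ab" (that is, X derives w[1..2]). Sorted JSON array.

Convert to CNF:
  S -> A S | T0 B | T0 T0 | b
  A -> b
  B -> A S | a | b
  C -> b
  T0 -> a

Fill CYK table bottom-up (cells [i..j] with 1 ≤ i ≤ j ≤ 2 only):
  cell(1,1) a: {B,T0}  orig:{B}
  cell(2,2) b: {A,B,C,S}
  cell(1,2) ab: {S}

Original NTs in T[1,2] deriving "ab": ["S"]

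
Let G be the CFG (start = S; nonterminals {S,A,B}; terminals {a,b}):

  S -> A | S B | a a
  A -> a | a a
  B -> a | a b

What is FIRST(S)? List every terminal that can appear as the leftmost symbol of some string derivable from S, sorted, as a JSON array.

FIRST iteration:
iter 1:
  A via A→a: +{a}
  B via B→a: +{a}
  S via S→A: +{a}
  S: {a}  A: {a}  B: {a}
iter 2: (no change)
  S: {a}  A: {a}  B: {a}

FIRST(S) = ["a"]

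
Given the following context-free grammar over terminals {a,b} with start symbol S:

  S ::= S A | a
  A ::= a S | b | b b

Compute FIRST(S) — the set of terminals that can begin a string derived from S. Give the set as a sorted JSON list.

Compute FIRST by fixpoint:
round 1:
  A via A→a S: +{a}
  A via A→b: +{b}
  S via S→a: +{a}
  FIRST(S)={a}  FIRST(A)={a,b}
round 2: done
  FIRST(S)={a}  FIRST(A)={a,b}

FIRST(S) = ["a"]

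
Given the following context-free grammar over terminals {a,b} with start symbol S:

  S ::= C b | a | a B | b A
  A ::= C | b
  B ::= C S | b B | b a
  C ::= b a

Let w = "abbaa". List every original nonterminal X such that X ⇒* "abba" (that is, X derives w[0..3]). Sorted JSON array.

CNF form of G:
  S -> C T0 | T0 A | T1 B | a
  A -> T0 T1 | b
  B -> C S | T0 B | T0 T1
  C -> T0 T1
  T0 -> b
  T1 -> a

CYK table (by increasing span), restricted to cells inside w[0..3]:
  [0..0]={S,T1}  "a"  orig:{S}
  [1..1]={A,T0}  "b"  orig:{A}
  [2..2]={A,T0}  "b"  orig:{A}
  [3..3]={S,T1}  "a"  orig:{S}
  [0..1]=∅  "ab"
  [1..2]={S}  "bb"
  [2..3]={A,B,C}  "ba"
  [0..2]=∅  "abb"
  [1..3]={B,S}  "bba"
  [0..3]={S}  "abba"

Original NTs in T[0,3] deriving "abba": ["S"]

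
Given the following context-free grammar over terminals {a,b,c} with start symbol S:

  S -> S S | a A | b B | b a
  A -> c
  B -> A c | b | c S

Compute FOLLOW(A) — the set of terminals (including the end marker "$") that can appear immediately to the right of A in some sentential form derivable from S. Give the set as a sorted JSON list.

FIRST iteration:
iter 1:
  A via A→c: +{c}
  B via B→A c: +{c}
  B via B→b: +{b}
  S via S→a A: +{a}
  S via S→b B: +{b}
  FIRST(S)={a,b}  FIRST(A)={c}  FIRST(B)={b,c}
iter 2: (stable)
  FIRST(S)={a,b}  FIRST(A)={c}  FIRST(B)={b,c}

FOLLOW sets:
seed FOLLOW(S) with $
[1]
  B→A c: FOLLOW(A) ⊇ FIRST(c) = {c}; new: +{c}
  S→S S: FOLLOW(S) ⊇ FIRST(S) = {a,b}; new: +{a,b}
  S→a A: FOLLOW(A) ⊇ FOLLOW(S) ⊇ {$,a,b}; new: +{$,a,b}
  S→b B: FOLLOW(B) ⊇ FOLLOW(S) ⊇ {$,a,b}; new: +{$,a,b}
  FOLLOW(S)={$,a,b}  FOLLOW(A)={$,a,b,c}  FOLLOW(B)={$,a,b}
[2] (no change)
  FOLLOW(S)={$,a,b}  FOLLOW(A)={$,a,b,c}  FOLLOW(B)={$,a,b}

FOLLOW(A) = ["$", "a", "b", "c"]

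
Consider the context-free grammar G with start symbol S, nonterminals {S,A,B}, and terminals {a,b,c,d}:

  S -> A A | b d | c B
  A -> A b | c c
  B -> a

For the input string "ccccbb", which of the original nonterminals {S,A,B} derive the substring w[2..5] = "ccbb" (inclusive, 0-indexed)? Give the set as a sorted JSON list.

Convert to CNF:
  S -> A A | T0 T2 | T1 B
  A -> A T0 | T1 T1
  B -> a
  T0 -> b
  T1 -> c
  T2 -> d

Fill CYK table bottom-up, restricted to cells inside w[2..5]:
  T[2,2] 'c' = {T1}  orig:{}
  T[3,3] 'c' = {T1}  orig:{}
  T[4,4] 'b' = {T0}  orig:{}
  T[5,5] 'b' = {T0}  orig:{}
  T[2,3] 'cc' = {A}
  T[3,4] 'cb' = ∅
  T[4,5] 'bb' = ∅
  T[2,4] 'ccb' = {A}
  T[3,5] 'cbb' = ∅
  T[2,5] 'ccbb' = {A}

Original NTs in T[2,5] deriving "ccbb": ["A"]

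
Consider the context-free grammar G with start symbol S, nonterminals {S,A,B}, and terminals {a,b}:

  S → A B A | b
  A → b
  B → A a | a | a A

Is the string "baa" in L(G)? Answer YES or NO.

Convert to CNF:
  S -> A X1 | b
  A -> b
  B -> A T0 | T0 A | a
  T0 -> a
  X1 -> B A

CYK fill:
  T[0,0] 'b' = {A,S}
  T[1,1] 'a' = {B,T0}  orig:{B}
  T[2,2] 'a' = {B,T0}  orig:{B}
  T[0,1] 'ba' = {B}
  T[1,2] 'aa' = ∅
  T[0,2] 'baa' = ∅

S ∉ T[0,2] ⇒ NO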